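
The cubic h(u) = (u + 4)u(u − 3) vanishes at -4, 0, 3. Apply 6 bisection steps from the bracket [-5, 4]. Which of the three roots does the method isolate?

-4

u = -0.5 gives h = 6.125, positive; keep [-5, -0.5]
u = -2.75 gives h = 19.765625, positive; keep [-5, -2.75]
u = -3.875 gives h = 3.330078, positive; keep [-5, -3.875]
u = -4.4375 gives h = -14.4392, negative; keep [-4.4375, -3.875]
u = -4.15625 gives h = -4.6474, negative; keep [-4.15625, -3.875]
u = -4.015625 gives h = -0.4402, negative; keep [-4.015625, -3.875]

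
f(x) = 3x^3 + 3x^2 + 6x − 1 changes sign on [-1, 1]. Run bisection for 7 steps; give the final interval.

[0.140625, 0.15625]

midpoint 0: f = -1 < 0 → [0, 1]
midpoint 0.5: f = 3.125 > 0 → [0, 0.5]
midpoint 0.25: f = 0.734375 > 0 → [0, 0.25]
midpoint 0.125: f = -0.1973 < 0 → [0.125, 0.25]
midpoint 0.1875: f = 0.2502 > 0 → [0.125, 0.1875]
midpoint 0.15625: f = 0.0222 > 0 → [0.125, 0.15625]
midpoint 0.140625: f = -0.0886 < 0 → [0.140625, 0.15625]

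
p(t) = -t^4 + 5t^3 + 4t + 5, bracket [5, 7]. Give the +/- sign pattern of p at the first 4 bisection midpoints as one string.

midpoint 6: p = -187 < 0 → [5, 6]
midpoint 5.5: p = -56.1875 < 0 → [5, 5.5]
midpoint 5.25: p = -10.175781 < 0 → [5, 5.25]
midpoint 5.125: p = 8.6736 > 0 → [5.125, 5.25]

---+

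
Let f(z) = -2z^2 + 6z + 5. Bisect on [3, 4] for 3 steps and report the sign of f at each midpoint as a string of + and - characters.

+-+

f(3.5) = 1.5 > 0, so the root lies in [3.5, 4]
f(3.75) = -0.625 < 0, so the root lies in [3.5, 3.75]
f(3.625) = 0.46875 > 0, so the root lies in [3.625, 3.75]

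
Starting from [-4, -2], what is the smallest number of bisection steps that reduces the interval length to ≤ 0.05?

6

Width after n steps is 2/2^n. Need 2^n ≥ 2/0.05 = 40.
2^5 = 32 < 40 ≤ 2^6 = 64, so n = 6.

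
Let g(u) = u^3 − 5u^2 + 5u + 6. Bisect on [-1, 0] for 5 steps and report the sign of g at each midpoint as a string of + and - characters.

m = -0.5, g(m) = 2.125 (+); new bracket [-1, -0.5]
m = -0.75, g(m) = -0.984375 (−); new bracket [-0.75, -0.5]
m = -0.625, g(m) = 0.677734 (+); new bracket [-0.75, -0.625]
m = -0.6875, g(m) = -0.1257 (−); new bracket [-0.6875, -0.625]
m = -0.65625, g(m) = 0.2828 (+); new bracket [-0.6875, -0.65625]

+-+-+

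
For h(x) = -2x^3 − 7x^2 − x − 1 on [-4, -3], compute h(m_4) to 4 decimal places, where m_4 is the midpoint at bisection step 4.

0.9604

h(-3.5) = 2.5 > 0, so the root lies in [-3.5, -3]
h(-3.25) = -3.03125 < 0, so the root lies in [-3.5, -3.25]
h(-3.375) = -0.472656 < 0, so the root lies in [-3.5, -3.375]
h(-3.4375) = 0.9604 > 0, so the root lies in [-3.4375, -3.375]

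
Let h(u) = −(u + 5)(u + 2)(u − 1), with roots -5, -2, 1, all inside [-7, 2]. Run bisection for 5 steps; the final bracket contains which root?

-5

midpoint -2.5: h = -4.375 < 0 → [-7, -2.5]
midpoint -4.75: h = -3.953125 < 0 → [-7, -4.75]
midpoint -5.875: h = 23.310547 > 0 → [-5.875, -4.75]
midpoint -5.3125: h = 6.5344 > 0 → [-5.3125, -4.75]
midpoint -5.03125: h = 0.5713 > 0 → [-5.03125, -4.75]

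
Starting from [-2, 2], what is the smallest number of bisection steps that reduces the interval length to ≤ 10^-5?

Width after n steps is 4/2^n. Need 2^n ≥ 4/10^-5 = 400000.
2^18 = 262144 < 400000 ≤ 2^19 = 524288, so n = 19.

19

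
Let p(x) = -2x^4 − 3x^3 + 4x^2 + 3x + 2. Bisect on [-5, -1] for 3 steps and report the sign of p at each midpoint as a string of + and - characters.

x = -3 gives p = -52, negative; keep [-3, -1]
x = -2 gives p = 4, positive; keep [-3, -2]
x = -2.5 gives p = -11.75, negative; keep [-2.5, -2]

-+-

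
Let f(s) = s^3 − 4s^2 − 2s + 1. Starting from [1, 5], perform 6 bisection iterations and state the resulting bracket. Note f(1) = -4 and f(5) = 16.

midpoint 3: f = -14 < 0 → [3, 5]
midpoint 4: f = -7 < 0 → [4, 5]
midpoint 4.5: f = 2.125 > 0 → [4, 4.5]
midpoint 4.25: f = -2.9844 < 0 → [4.25, 4.5]
midpoint 4.375: f = -0.5723 < 0 → [4.375, 4.5]
midpoint 4.4375: f = 0.74 > 0 → [4.375, 4.4375]

[4.375, 4.4375]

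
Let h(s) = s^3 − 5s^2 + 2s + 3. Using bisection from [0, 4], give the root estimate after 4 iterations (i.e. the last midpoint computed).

1.25

h(2) = -5 < 0, so the root lies in [0, 2]
h(1) = 1 > 0, so the root lies in [1, 2]
h(1.5) = -1.875 < 0, so the root lies in [1, 1.5]
h(1.25) = -0.3594 < 0, so the root lies in [1, 1.25]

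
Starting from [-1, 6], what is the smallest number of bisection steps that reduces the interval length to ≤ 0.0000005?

24

Width after n steps is 7/2^n. Need 2^n ≥ 7/0.0000005 = 14000000.
2^23 = 8388608 < 14000000 ≤ 2^24 = 16777216, so n = 24.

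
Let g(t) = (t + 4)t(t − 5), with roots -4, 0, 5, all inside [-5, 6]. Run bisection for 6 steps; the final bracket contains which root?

5

t = 0.5 gives g = -10.125, negative; keep [0.5, 6]
t = 3.25 gives g = -41.234375, negative; keep [3.25, 6]
t = 4.625 gives g = -14.958984, negative; keep [4.625, 6]
t = 5.3125 gives g = 15.4602, positive; keep [4.625, 5.3125]
t = 4.96875 gives g = -1.3926, negative; keep [4.96875, 5.3125]
t = 5.140625 gives g = 6.6078, positive; keep [4.96875, 5.140625]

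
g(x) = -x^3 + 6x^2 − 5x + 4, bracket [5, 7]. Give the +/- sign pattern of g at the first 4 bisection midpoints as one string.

g(6) = -26 < 0, so the root lies in [5, 6]
g(5.5) = -8.375 < 0, so the root lies in [5, 5.5]
g(5.25) = -1.578125 < 0, so the root lies in [5, 5.25]
g(5.125) = 1.3574 > 0, so the root lies in [5.125, 5.25]

---+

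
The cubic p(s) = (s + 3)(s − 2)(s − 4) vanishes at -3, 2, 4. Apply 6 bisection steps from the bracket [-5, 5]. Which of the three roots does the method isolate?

s = 0 gives p = 24, positive; keep [-5, 0]
s = -2.5 gives p = 14.625, positive; keep [-5, -2.5]
s = -3.75 gives p = -33.421875, negative; keep [-3.75, -2.5]
s = -3.125 gives p = -4.5645, negative; keep [-3.125, -2.5]
s = -2.8125 gives p = 6.1472, positive; keep [-3.125, -2.8125]
s = -2.96875 gives p = 1.0821, positive; keep [-3.125, -2.96875]

-3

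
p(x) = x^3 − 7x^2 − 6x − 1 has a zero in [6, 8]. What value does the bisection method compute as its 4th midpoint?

7.875

m = 7, p(m) = -43 (−); new bracket [7, 8]
m = 7.5, p(m) = -17.875 (−); new bracket [7.5, 8]
m = 7.75, p(m) = -2.453125 (−); new bracket [7.75, 8]
m = 7.875, p(m) = 6.0137 (+); new bracket [7.75, 7.875]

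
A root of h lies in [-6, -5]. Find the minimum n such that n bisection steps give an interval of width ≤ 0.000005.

Width after n steps is 1/2^n. Need 2^n ≥ 1/0.000005 = 200000.
2^17 = 131072 < 200000 ≤ 2^18 = 262144, so n = 18.

18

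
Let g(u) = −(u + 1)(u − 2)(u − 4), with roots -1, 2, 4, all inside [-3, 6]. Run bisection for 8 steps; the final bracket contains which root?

-1

g(1.5) = -3.125 < 0, so the root lies in [-3, 1.5]
g(-0.75) = -3.265625 < 0, so the root lies in [-3, -0.75]
g(-1.875) = 19.919922 > 0, so the root lies in [-1.875, -0.75]
g(-1.3125) = 5.4993 > 0, so the root lies in [-1.3125, -0.75]
g(-1.03125) = 0.4766 > 0, so the root lies in [-1.03125, -0.75]
g(-0.890625) = -1.5462 < 0, so the root lies in [-1.03125, -0.890625]
g(-0.9609375) = -0.5738 < 0, so the root lies in [-1.03125, -0.9609375]
g(-0.99609375) = -0.0585 < 0, so the root lies in [-1.03125, -0.99609375]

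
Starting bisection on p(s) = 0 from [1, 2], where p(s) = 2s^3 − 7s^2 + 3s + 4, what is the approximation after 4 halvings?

s = 1.5 gives p = -0.5, negative; keep [1, 1.5]
s = 1.25 gives p = 0.71875, positive; keep [1.25, 1.5]
s = 1.375 gives p = 0.089844, positive; keep [1.375, 1.5]
s = 1.4375 gives p = -0.2114, negative; keep [1.375, 1.4375]

1.4375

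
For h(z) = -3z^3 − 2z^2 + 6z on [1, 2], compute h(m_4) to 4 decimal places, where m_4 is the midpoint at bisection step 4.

0.5188

h(1.5) = -5.625 < 0, so the root lies in [1, 1.5]
h(1.25) = -1.484375 < 0, so the root lies in [1, 1.25]
h(1.125) = -0.052734 < 0, so the root lies in [1, 1.125]
h(1.0625) = 0.5188 > 0, so the root lies in [1.0625, 1.125]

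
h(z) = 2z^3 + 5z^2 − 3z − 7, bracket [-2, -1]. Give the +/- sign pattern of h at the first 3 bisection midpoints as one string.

h(-1.5) = 2 > 0, so the root lies in [-1.5, -1]
h(-1.25) = 0.65625 > 0, so the root lies in [-1.25, -1]
h(-1.125) = -0.144531 < 0, so the root lies in [-1.25, -1.125]

++-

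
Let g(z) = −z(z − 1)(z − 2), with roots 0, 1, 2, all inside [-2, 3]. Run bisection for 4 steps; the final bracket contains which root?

0

g(0.5) = -0.375 < 0, so the root lies in [-2, 0.5]
g(-0.75) = 3.609375 > 0, so the root lies in [-0.75, 0.5]
g(-0.125) = 0.298828 > 0, so the root lies in [-0.125, 0.5]
g(0.1875) = -0.2761 < 0, so the root lies in [-0.125, 0.1875]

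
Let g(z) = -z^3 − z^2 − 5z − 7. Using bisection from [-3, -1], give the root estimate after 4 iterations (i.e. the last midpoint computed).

-1.375

midpoint -2: g = 7 > 0 → [-2, -1]
midpoint -1.5: g = 1.625 > 0 → [-1.5, -1]
midpoint -1.25: g = -0.359375 < 0 → [-1.5, -1.25]
midpoint -1.375: g = 0.584 > 0 → [-1.375, -1.25]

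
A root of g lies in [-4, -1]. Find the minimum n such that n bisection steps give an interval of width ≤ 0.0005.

13

Width after n steps is 3/2^n. Need 2^n ≥ 3/0.0005 = 6000.
2^12 = 4096 < 6000 ≤ 2^13 = 8192, so n = 13.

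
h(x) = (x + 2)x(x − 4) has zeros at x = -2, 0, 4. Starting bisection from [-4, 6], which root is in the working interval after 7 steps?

midpoint 1: h = -9 < 0 → [1, 6]
midpoint 3.5: h = -9.625 < 0 → [3.5, 6]
midpoint 4.75: h = 24.046875 > 0 → [3.5, 4.75]
midpoint 4.125: h = 3.1582 > 0 → [3.5, 4.125]
midpoint 3.8125: h = -4.155 < 0 → [3.8125, 4.125]
midpoint 3.96875: h = -0.7403 < 0 → [3.96875, 4.125]
midpoint 4.046875: h = 1.1471 > 0 → [3.96875, 4.046875]

4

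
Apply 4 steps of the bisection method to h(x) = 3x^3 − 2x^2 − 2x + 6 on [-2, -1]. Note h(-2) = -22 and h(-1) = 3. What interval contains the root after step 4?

[-1.25, -1.1875]

midpoint -1.5: h = -5.625 < 0 → [-1.5, -1]
midpoint -1.25: h = -0.484375 < 0 → [-1.25, -1]
midpoint -1.125: h = 1.447266 > 0 → [-1.25, -1.125]
midpoint -1.1875: h = 0.531 > 0 → [-1.25, -1.1875]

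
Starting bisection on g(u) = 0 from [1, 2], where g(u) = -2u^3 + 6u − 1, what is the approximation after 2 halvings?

g(1.5) = 1.25 > 0, so the root lies in [1.5, 2]
g(1.75) = -1.21875 < 0, so the root lies in [1.5, 1.75]

1.75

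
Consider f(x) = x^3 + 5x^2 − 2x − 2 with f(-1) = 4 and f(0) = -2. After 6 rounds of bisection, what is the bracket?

[-0.484375, -0.46875]

m = -0.5, f(m) = 0.125 (+); new bracket [-0.5, 0]
m = -0.25, f(m) = -1.203125 (−); new bracket [-0.5, -0.25]
m = -0.375, f(m) = -0.599609 (−); new bracket [-0.5, -0.375]
m = -0.4375, f(m) = -0.2517 (−); new bracket [-0.5, -0.4375]
m = -0.46875, f(m) = -0.0669 (−); new bracket [-0.5, -0.46875]
m = -0.484375, f(m) = 0.0282 (+); new bracket [-0.484375, -0.46875]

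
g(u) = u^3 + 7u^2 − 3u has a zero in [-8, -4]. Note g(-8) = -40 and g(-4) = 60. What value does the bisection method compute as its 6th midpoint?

-7.4375

midpoint -6: g = 54 > 0 → [-8, -6]
midpoint -7: g = 21 > 0 → [-8, -7]
midpoint -7.5: g = -5.625 < 0 → [-7.5, -7]
midpoint -7.25: g = 8.6094 > 0 → [-7.5, -7.25]
midpoint -7.375: g = 1.7285 > 0 → [-7.5, -7.375]
midpoint -7.4375: g = -1.8884 < 0 → [-7.4375, -7.375]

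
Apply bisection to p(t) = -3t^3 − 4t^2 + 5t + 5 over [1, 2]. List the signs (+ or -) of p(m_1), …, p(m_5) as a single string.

--++-

m = 1.5, p(m) = -6.625 (−); new bracket [1, 1.5]
m = 1.25, p(m) = -0.859375 (−); new bracket [1, 1.25]
m = 1.125, p(m) = 1.291016 (+); new bracket [1.125, 1.25]
m = 1.1875, p(m) = 0.2732 (+); new bracket [1.1875, 1.25]
m = 1.21875, p(m) = -0.2785 (−); new bracket [1.1875, 1.21875]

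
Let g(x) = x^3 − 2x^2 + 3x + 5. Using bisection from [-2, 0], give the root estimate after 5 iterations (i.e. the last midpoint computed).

-0.9375

midpoint -1: g = -1 < 0 → [-1, 0]
midpoint -0.5: g = 2.875 > 0 → [-1, -0.5]
midpoint -0.75: g = 1.203125 > 0 → [-1, -0.75]
midpoint -0.875: g = 0.1738 > 0 → [-1, -0.875]
midpoint -0.9375: g = -0.3943 < 0 → [-0.9375, -0.875]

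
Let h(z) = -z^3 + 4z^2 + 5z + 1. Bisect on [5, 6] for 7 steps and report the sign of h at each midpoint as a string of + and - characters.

----+--

m = 5.5, h(m) = -16.875 (−); new bracket [5, 5.5]
m = 5.25, h(m) = -7.203125 (−); new bracket [5, 5.25]
m = 5.125, h(m) = -2.923828 (−); new bracket [5, 5.125]
m = 5.0625, h(m) = -0.9182 (−); new bracket [5, 5.0625]
m = 5.03125, h(m) = 0.0517 (+); new bracket [5.03125, 5.0625]
m = 5.046875, h(m) = -0.4305 (−); new bracket [5.03125, 5.046875]
m = 5.0390625, h(m) = -0.1887 (−); new bracket [5.03125, 5.0390625]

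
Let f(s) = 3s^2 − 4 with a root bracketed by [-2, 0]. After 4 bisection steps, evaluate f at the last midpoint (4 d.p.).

f(-1) = -1 < 0, so the root lies in [-2, -1]
f(-1.5) = 2.75 > 0, so the root lies in [-1.5, -1]
f(-1.25) = 0.6875 > 0, so the root lies in [-1.25, -1]
f(-1.125) = -0.2031 < 0, so the root lies in [-1.25, -1.125]

-0.2031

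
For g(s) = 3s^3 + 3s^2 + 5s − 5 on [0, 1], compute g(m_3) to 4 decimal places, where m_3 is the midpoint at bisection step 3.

0.0293

m = 0.5, g(m) = -1.375 (−); new bracket [0.5, 1]
m = 0.75, g(m) = 1.703125 (+); new bracket [0.5, 0.75]
m = 0.625, g(m) = 0.029297 (+); new bracket [0.5, 0.625]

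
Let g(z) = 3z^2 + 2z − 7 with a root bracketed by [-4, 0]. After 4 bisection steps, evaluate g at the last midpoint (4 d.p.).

-1.3125

m = -2, g(m) = 1 (+); new bracket [-2, 0]
m = -1, g(m) = -6 (−); new bracket [-2, -1]
m = -1.5, g(m) = -3.25 (−); new bracket [-2, -1.5]
m = -1.75, g(m) = -1.3125 (−); new bracket [-2, -1.75]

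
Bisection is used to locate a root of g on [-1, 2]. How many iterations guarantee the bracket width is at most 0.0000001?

Width after n steps is 3/2^n. Need 2^n ≥ 3/0.0000001 = 30000000.
2^24 = 16777216 < 30000000 ≤ 2^25 = 33554432, so n = 25.

25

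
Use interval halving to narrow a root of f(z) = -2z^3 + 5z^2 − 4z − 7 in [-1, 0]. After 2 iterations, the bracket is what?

f(-0.5) = -3.5 < 0, so the root lies in [-1, -0.5]
f(-0.75) = -0.34375 < 0, so the root lies in [-1, -0.75]

[-1, -0.75]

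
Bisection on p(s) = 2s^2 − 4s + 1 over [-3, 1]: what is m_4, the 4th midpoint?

m = -1, p(m) = 7 (+); new bracket [-1, 1]
m = 0, p(m) = 1 (+); new bracket [0, 1]
m = 0.5, p(m) = -0.5 (−); new bracket [0, 0.5]
m = 0.25, p(m) = 0.125 (+); new bracket [0.25, 0.5]

0.25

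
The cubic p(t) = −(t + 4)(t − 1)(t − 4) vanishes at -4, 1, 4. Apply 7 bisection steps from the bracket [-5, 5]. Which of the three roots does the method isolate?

midpoint 0: p = -16 < 0 → [-5, 0]
midpoint -2.5: p = -34.125 < 0 → [-5, -2.5]
midpoint -3.75: p = -9.203125 < 0 → [-5, -3.75]
midpoint -4.375: p = 16.8809 > 0 → [-4.375, -3.75]
midpoint -4.0625: p = 2.551 > 0 → [-4.0625, -3.75]
midpoint -3.90625: p = -3.6366 < 0 → [-4.0625, -3.90625]
midpoint -3.984375: p = -0.6218 < 0 → [-4.0625, -3.984375]

-4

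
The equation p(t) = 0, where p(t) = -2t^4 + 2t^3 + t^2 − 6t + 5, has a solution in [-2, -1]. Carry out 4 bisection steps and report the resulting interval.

p(-1.5) = -0.625 < 0, so the root lies in [-1.5, -1]
p(-1.25) = 5.273438 > 0, so the root lies in [-1.5, -1.25]
p(-1.375) = 2.79248 > 0, so the root lies in [-1.5, -1.375]
p(-1.4375) = 1.2104 > 0, so the root lies in [-1.5, -1.4375]

[-1.5, -1.4375]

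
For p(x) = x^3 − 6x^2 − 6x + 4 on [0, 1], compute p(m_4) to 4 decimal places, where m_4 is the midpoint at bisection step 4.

p(0.5) = -0.375 < 0, so the root lies in [0, 0.5]
p(0.25) = 2.140625 > 0, so the root lies in [0.25, 0.5]
p(0.375) = 0.958984 > 0, so the root lies in [0.375, 0.5]
p(0.4375) = 0.3103 > 0, so the root lies in [0.4375, 0.5]

0.3103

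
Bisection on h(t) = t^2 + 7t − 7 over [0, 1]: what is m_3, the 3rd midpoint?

0.875

midpoint 0.5: h = -3.25 < 0 → [0.5, 1]
midpoint 0.75: h = -1.1875 < 0 → [0.75, 1]
midpoint 0.875: h = -0.109375 < 0 → [0.875, 1]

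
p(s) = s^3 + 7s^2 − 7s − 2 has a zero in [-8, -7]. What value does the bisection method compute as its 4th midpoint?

-7.8125

p(-7.5) = 22.375 > 0, so the root lies in [-8, -7.5]
p(-7.75) = 7.203125 > 0, so the root lies in [-8, -7.75]
p(-7.875) = -1.138672 < 0, so the root lies in [-7.875, -7.75]
p(-7.8125) = 3.0964 > 0, so the root lies in [-7.875, -7.8125]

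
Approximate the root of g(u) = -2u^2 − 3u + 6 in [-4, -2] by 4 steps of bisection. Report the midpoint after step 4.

-2.625

m = -3, g(m) = -3 (−); new bracket [-3, -2]
m = -2.5, g(m) = 1 (+); new bracket [-3, -2.5]
m = -2.75, g(m) = -0.875 (−); new bracket [-2.75, -2.5]
m = -2.625, g(m) = 0.0938 (+); new bracket [-2.75, -2.625]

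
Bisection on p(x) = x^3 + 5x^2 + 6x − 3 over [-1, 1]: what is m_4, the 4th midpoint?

0.375

midpoint 0: p = -3 < 0 → [0, 1]
midpoint 0.5: p = 1.375 > 0 → [0, 0.5]
midpoint 0.25: p = -1.171875 < 0 → [0.25, 0.5]
midpoint 0.375: p = 0.0059 > 0 → [0.25, 0.375]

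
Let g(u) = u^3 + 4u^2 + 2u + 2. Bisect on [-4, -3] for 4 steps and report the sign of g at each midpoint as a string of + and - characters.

+--+

m = -3.5, g(m) = 1.125 (+); new bracket [-4, -3.5]
m = -3.75, g(m) = -1.984375 (−); new bracket [-3.75, -3.5]
m = -3.625, g(m) = -0.322266 (−); new bracket [-3.625, -3.5]
m = -3.5625, g(m) = 0.4275 (+); new bracket [-3.625, -3.5625]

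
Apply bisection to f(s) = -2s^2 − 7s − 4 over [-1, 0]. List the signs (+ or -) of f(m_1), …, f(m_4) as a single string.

-+--

s = -0.5 gives f = -1, negative; keep [-1, -0.5]
s = -0.75 gives f = 0.125, positive; keep [-0.75, -0.5]
s = -0.625 gives f = -0.40625, negative; keep [-0.75, -0.625]
s = -0.6875 gives f = -0.1328, negative; keep [-0.75, -0.6875]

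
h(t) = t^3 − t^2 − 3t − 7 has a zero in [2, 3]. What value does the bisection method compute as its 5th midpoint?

2.90625

h(2.5) = -5.125 < 0, so the root lies in [2.5, 3]
h(2.75) = -2.015625 < 0, so the root lies in [2.75, 3]
h(2.875) = -0.126953 < 0, so the root lies in [2.875, 3]
h(2.9375) = 0.906 > 0, so the root lies in [2.875, 2.9375]
h(2.90625) = 0.382 > 0, so the root lies in [2.875, 2.90625]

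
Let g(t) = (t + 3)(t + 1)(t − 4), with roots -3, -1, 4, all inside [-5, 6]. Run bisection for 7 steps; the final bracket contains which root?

4

m = 0.5, g(m) = -18.375 (−); new bracket [0.5, 6]
m = 3.25, g(m) = -19.921875 (−); new bracket [3.25, 6]
m = 4.625, g(m) = 26.806641 (+); new bracket [3.25, 4.625]
m = 3.9375, g(m) = -2.1409 (−); new bracket [3.9375, 4.625]
m = 4.28125, g(m) = 10.8152 (+); new bracket [3.9375, 4.28125]
m = 4.109375, g(m) = 3.973 (+); new bracket [3.9375, 4.109375]
m = 4.0234375, g(m) = 0.8269 (+); new bracket [3.9375, 4.0234375]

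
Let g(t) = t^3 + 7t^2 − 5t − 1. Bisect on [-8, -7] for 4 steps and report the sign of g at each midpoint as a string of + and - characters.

m = -7.5, g(m) = 8.375 (+); new bracket [-8, -7.5]
m = -7.75, g(m) = -7.296875 (−); new bracket [-7.75, -7.5]
m = -7.625, g(m) = 0.787109 (+); new bracket [-7.75, -7.625]
m = -7.6875, g(m) = -3.1921 (−); new bracket [-7.6875, -7.625]

+-+-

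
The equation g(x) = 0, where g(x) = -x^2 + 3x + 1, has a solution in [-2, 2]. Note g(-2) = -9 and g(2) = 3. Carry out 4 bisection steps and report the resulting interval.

m = 0, g(m) = 1 (+); new bracket [-2, 0]
m = -1, g(m) = -3 (−); new bracket [-1, 0]
m = -0.5, g(m) = -0.75 (−); new bracket [-0.5, 0]
m = -0.25, g(m) = 0.1875 (+); new bracket [-0.5, -0.25]

[-0.5, -0.25]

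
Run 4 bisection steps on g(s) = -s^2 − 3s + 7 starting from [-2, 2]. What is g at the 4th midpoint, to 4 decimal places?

-1.3125

m = 0, g(m) = 7 (+); new bracket [0, 2]
m = 1, g(m) = 3 (+); new bracket [1, 2]
m = 1.5, g(m) = 0.25 (+); new bracket [1.5, 2]
m = 1.75, g(m) = -1.3125 (−); new bracket [1.5, 1.75]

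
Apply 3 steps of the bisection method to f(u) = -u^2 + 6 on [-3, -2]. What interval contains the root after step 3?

midpoint -2.5: f = -0.25 < 0 → [-2.5, -2]
midpoint -2.25: f = 0.9375 > 0 → [-2.5, -2.25]
midpoint -2.375: f = 0.359375 > 0 → [-2.5, -2.375]

[-2.5, -2.375]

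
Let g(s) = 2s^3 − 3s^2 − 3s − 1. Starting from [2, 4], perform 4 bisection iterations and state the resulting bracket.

midpoint 3: g = 17 > 0 → [2, 3]
midpoint 2.5: g = 4 > 0 → [2, 2.5]
midpoint 2.25: g = -0.15625 < 0 → [2.25, 2.5]
midpoint 2.375: g = 1.7461 > 0 → [2.25, 2.375]

[2.25, 2.375]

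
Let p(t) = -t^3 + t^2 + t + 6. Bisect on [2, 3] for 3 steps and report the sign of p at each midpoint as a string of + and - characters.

midpoint 2.5: p = -0.875 < 0 → [2, 2.5]
midpoint 2.25: p = 1.921875 > 0 → [2.25, 2.5]
midpoint 2.375: p = 0.619141 > 0 → [2.375, 2.5]

-++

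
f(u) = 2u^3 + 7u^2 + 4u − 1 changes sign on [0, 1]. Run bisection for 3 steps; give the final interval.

[0.125, 0.25]

m = 0.5, f(m) = 3 (+); new bracket [0, 0.5]
m = 0.25, f(m) = 0.46875 (+); new bracket [0, 0.25]
m = 0.125, f(m) = -0.386719 (−); new bracket [0.125, 0.25]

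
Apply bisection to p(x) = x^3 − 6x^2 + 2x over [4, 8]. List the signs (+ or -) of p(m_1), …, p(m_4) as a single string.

m = 6, p(m) = 12 (+); new bracket [4, 6]
m = 5, p(m) = -15 (−); new bracket [5, 6]
m = 5.5, p(m) = -4.125 (−); new bracket [5.5, 6]
m = 5.75, p(m) = 3.2344 (+); new bracket [5.5, 5.75]

+--+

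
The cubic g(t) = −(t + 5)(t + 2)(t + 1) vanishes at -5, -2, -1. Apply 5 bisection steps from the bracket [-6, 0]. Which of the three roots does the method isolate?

-5

g(-3) = -4 < 0, so the root lies in [-6, -3]
g(-4.5) = -4.375 < 0, so the root lies in [-6, -4.5]
g(-5.25) = 3.453125 > 0, so the root lies in [-5.25, -4.5]
g(-4.875) = -1.3926 < 0, so the root lies in [-5.25, -4.875]
g(-5.0625) = 0.7776 > 0, so the root lies in [-5.0625, -4.875]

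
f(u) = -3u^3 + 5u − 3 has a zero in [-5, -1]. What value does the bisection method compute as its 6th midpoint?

-1.5625

m = -3, f(m) = 63 (+); new bracket [-3, -1]
m = -2, f(m) = 11 (+); new bracket [-2, -1]
m = -1.5, f(m) = -0.375 (−); new bracket [-2, -1.5]
m = -1.75, f(m) = 4.3281 (+); new bracket [-1.75, -1.5]
m = -1.625, f(m) = 1.748 (+); new bracket [-1.625, -1.5]
m = -1.5625, f(m) = 0.6316 (+); new bracket [-1.5625, -1.5]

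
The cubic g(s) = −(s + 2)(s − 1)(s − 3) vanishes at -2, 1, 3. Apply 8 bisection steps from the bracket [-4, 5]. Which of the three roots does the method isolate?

-2

s = 0.5 gives g = -3.125, negative; keep [-4, 0.5]
s = -1.75 gives g = -3.265625, negative; keep [-4, -1.75]
s = -2.875 gives g = 19.919922, positive; keep [-2.875, -1.75]
s = -2.3125 gives g = 5.4993, positive; keep [-2.3125, -1.75]
s = -2.03125 gives g = 0.4766, positive; keep [-2.03125, -1.75]
s = -1.890625 gives g = -1.5462, negative; keep [-2.03125, -1.890625]
s = -1.9609375 gives g = -0.5738, negative; keep [-2.03125, -1.9609375]
s = -1.99609375 gives g = -0.0585, negative; keep [-2.03125, -1.99609375]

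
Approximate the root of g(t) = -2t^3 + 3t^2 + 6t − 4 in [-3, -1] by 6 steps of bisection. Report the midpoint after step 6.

m = -2, g(m) = 12 (+); new bracket [-2, -1]
m = -1.5, g(m) = 0.5 (+); new bracket [-1.5, -1]
m = -1.25, g(m) = -2.90625 (−); new bracket [-1.5, -1.25]
m = -1.375, g(m) = -1.3789 (−); new bracket [-1.5, -1.375]
m = -1.4375, g(m) = -0.4849 (−); new bracket [-1.5, -1.4375]
m = -1.46875, g(m) = -0.004 (−); new bracket [-1.5, -1.46875]

-1.46875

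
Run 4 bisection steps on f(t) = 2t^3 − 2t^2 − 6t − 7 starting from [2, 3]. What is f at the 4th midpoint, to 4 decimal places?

m = 2.5, f(m) = -3.25 (−); new bracket [2.5, 3]
m = 2.75, f(m) = 2.96875 (+); new bracket [2.5, 2.75]
m = 2.625, f(m) = -0.355469 (−); new bracket [2.625, 2.75]
m = 2.6875, f(m) = 1.2515 (+); new bracket [2.625, 2.6875]

1.2515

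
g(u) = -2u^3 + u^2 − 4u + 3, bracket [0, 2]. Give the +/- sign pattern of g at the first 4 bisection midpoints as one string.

m = 1, g(m) = -2 (−); new bracket [0, 1]
m = 0.5, g(m) = 1 (+); new bracket [0.5, 1]
m = 0.75, g(m) = -0.28125 (−); new bracket [0.5, 0.75]
m = 0.625, g(m) = 0.4023 (+); new bracket [0.625, 0.75]

-+-+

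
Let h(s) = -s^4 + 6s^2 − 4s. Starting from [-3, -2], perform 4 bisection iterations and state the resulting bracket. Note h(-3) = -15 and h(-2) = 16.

[-2.75, -2.6875]

h(-2.5) = 8.4375 > 0, so the root lies in [-3, -2.5]
h(-2.75) = -0.816406 < 0, so the root lies in [-2.75, -2.5]
h(-2.625) = 4.363037 > 0, so the root lies in [-2.75, -2.625]
h(-2.6875) = 1.9192 > 0, so the root lies in [-2.75, -2.6875]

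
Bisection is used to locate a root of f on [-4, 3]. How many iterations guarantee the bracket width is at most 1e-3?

Width after n steps is 7/2^n. Need 2^n ≥ 7/1e-3 = 7000.
2^12 = 4096 < 7000 ≤ 2^13 = 8192, so n = 13.

13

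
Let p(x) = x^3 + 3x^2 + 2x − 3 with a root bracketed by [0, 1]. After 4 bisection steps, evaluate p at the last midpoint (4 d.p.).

midpoint 0.5: p = -1.125 < 0 → [0.5, 1]
midpoint 0.75: p = 0.609375 > 0 → [0.5, 0.75]
midpoint 0.625: p = -0.333984 < 0 → [0.625, 0.75]
midpoint 0.6875: p = 0.1179 > 0 → [0.625, 0.6875]

0.1179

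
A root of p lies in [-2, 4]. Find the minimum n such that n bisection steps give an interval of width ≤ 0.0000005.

Width after n steps is 6/2^n. Need 2^n ≥ 6/0.0000005 = 12000000.
2^23 = 8388608 < 12000000 ≤ 2^24 = 16777216, so n = 24.

24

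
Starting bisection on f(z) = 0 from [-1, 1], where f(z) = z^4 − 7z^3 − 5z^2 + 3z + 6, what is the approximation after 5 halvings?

0.9375

m = 0, f(m) = 6 (+); new bracket [0, 1]
m = 0.5, f(m) = 5.4375 (+); new bracket [0.5, 1]
m = 0.75, f(m) = 2.800781 (+); new bracket [0.75, 1]
m = 0.875, f(m) = 0.6936 (+); new bracket [0.875, 1]
m = 0.9375, f(m) = -0.5774 (−); new bracket [0.875, 0.9375]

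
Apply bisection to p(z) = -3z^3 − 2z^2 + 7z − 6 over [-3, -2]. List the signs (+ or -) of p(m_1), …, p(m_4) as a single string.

++-+

m = -2.5, p(m) = 10.875 (+); new bracket [-2.5, -2]
m = -2.25, p(m) = 2.296875 (+); new bracket [-2.25, -2]
m = -2.125, p(m) = -1.119141 (−); new bracket [-2.25, -2.125]
m = -2.1875, p(m) = 0.5198 (+); new bracket [-2.1875, -2.125]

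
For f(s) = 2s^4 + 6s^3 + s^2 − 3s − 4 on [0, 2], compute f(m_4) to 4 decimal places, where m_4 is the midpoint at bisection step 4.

-0.6675

midpoint 1: f = 2 > 0 → [0, 1]
midpoint 0.5: f = -4.375 < 0 → [0.5, 1]
midpoint 0.75: f = -2.523438 < 0 → [0.75, 1]
midpoint 0.875: f = -0.6675 < 0 → [0.875, 1]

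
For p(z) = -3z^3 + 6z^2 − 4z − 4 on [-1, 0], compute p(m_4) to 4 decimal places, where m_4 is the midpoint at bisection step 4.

0.6824

p(-0.5) = -0.125 < 0, so the root lies in [-1, -0.5]
p(-0.75) = 3.640625 > 0, so the root lies in [-0.75, -0.5]
p(-0.625) = 1.576172 > 0, so the root lies in [-0.625, -0.5]
p(-0.5625) = 0.6824 > 0, so the root lies in [-0.5625, -0.5]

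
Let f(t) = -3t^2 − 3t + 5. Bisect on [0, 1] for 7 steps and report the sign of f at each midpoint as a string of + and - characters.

midpoint 0.5: f = 2.75 > 0 → [0.5, 1]
midpoint 0.75: f = 1.0625 > 0 → [0.75, 1]
midpoint 0.875: f = 0.078125 > 0 → [0.875, 1]
midpoint 0.9375: f = -0.4492 < 0 → [0.875, 0.9375]
midpoint 0.90625: f = -0.1826 < 0 → [0.875, 0.90625]
midpoint 0.890625: f = -0.0515 < 0 → [0.875, 0.890625]
midpoint 0.8828125: f = 0.0135 > 0 → [0.8828125, 0.890625]

+++---+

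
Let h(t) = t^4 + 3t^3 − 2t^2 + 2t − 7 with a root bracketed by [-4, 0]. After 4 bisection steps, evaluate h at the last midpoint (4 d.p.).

-3.0742

midpoint -2: h = -27 < 0 → [-4, -2]
midpoint -3: h = -31 < 0 → [-4, -3]
midpoint -3.5: h = -17.0625 < 0 → [-4, -3.5]
midpoint -3.75: h = -3.0742 < 0 → [-4, -3.75]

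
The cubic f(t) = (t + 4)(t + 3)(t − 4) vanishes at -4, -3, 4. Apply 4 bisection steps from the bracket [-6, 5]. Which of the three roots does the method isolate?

4

t = -0.5 gives f = -39.375, negative; keep [-0.5, 5]
t = 2.25 gives f = -57.421875, negative; keep [2.25, 5]
t = 3.625 gives f = -18.943359, negative; keep [3.625, 5]
t = 4.3125 gives f = 18.9954, positive; keep [3.625, 4.3125]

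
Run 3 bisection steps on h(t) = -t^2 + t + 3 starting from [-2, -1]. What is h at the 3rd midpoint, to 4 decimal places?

h(-1.5) = -0.75 < 0, so the root lies in [-1.5, -1]
h(-1.25) = 0.1875 > 0, so the root lies in [-1.5, -1.25]
h(-1.375) = -0.265625 < 0, so the root lies in [-1.375, -1.25]

-0.2656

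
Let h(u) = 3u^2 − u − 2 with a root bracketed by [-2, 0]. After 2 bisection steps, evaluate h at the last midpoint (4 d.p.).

-0.7500

h(-1) = 2 > 0, so the root lies in [-1, 0]
h(-0.5) = -0.75 < 0, so the root lies in [-1, -0.5]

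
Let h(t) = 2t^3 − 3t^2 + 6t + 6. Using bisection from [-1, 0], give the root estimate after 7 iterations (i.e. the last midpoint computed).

-0.6796875

midpoint -0.5: h = 2 > 0 → [-1, -0.5]
midpoint -0.75: h = -1.03125 < 0 → [-0.75, -0.5]
midpoint -0.625: h = 0.589844 > 0 → [-0.75, -0.625]
midpoint -0.6875: h = -0.1929 < 0 → [-0.6875, -0.625]
midpoint -0.65625: h = 0.2053 > 0 → [-0.6875, -0.65625]
midpoint -0.671875: h = 0.0079 > 0 → [-0.6875, -0.671875]
midpoint -0.6796875: h = -0.092 < 0 → [-0.6796875, -0.671875]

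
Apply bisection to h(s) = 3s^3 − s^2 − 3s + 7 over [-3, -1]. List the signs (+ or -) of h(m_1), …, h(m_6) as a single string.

--+++-

midpoint -2: h = -15 < 0 → [-2, -1]
midpoint -1.5: h = -0.875 < 0 → [-1.5, -1]
midpoint -1.25: h = 3.328125 > 0 → [-1.5, -1.25]
midpoint -1.375: h = 1.4355 > 0 → [-1.5, -1.375]
midpoint -1.4375: h = 0.3347 > 0 → [-1.5, -1.4375]
midpoint -1.46875: h = -0.2563 < 0 → [-1.46875, -1.4375]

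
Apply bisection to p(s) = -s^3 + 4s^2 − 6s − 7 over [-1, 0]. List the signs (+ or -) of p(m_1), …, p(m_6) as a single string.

m = -0.5, p(m) = -2.875 (−); new bracket [-1, -0.5]
m = -0.75, p(m) = 0.171875 (+); new bracket [-0.75, -0.5]
m = -0.625, p(m) = -1.443359 (−); new bracket [-0.75, -0.625]
m = -0.6875, p(m) = -0.6594 (−); new bracket [-0.75, -0.6875]
m = -0.71875, p(m) = -0.2498 (−); new bracket [-0.75, -0.71875]
m = -0.734375, p(m) = -0.0405 (−); new bracket [-0.75, -0.734375]

-+----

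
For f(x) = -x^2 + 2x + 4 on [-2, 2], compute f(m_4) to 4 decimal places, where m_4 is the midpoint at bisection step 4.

-0.0625

f(0) = 4 > 0, so the root lies in [-2, 0]
f(-1) = 1 > 0, so the root lies in [-2, -1]
f(-1.5) = -1.25 < 0, so the root lies in [-1.5, -1]
f(-1.25) = -0.0625 < 0, so the root lies in [-1.25, -1]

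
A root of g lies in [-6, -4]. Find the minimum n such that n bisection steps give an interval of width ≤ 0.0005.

Width after n steps is 2/2^n. Need 2^n ≥ 2/0.0005 = 4000.
2^11 = 2048 < 4000 ≤ 2^12 = 4096, so n = 12.

12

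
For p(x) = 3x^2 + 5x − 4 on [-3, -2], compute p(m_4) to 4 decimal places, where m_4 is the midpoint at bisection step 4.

0.4805

x = -2.5 gives p = 2.25, positive; keep [-2.5, -2]
x = -2.25 gives p = -0.0625, negative; keep [-2.5, -2.25]
x = -2.375 gives p = 1.046875, positive; keep [-2.375, -2.25]
x = -2.3125 gives p = 0.4805, positive; keep [-2.3125, -2.25]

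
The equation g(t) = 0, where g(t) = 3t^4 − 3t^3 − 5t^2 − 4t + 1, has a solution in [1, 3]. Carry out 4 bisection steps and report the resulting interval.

[2, 2.125]

t = 2 gives g = -3, negative; keep [2, 3]
t = 2.5 gives g = 30.0625, positive; keep [2, 2.5]
t = 2.25 gives g = 9.402344, positive; keep [2, 2.25]
t = 2.125 gives g = 2.3074, positive; keep [2, 2.125]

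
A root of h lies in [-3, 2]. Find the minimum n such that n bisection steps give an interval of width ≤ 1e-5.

Width after n steps is 5/2^n. Need 2^n ≥ 5/1e-5 = 500000.
2^18 = 262144 < 500000 ≤ 2^19 = 524288, so n = 19.

19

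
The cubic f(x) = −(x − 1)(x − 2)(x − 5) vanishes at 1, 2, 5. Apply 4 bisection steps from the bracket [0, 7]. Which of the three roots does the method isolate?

5

m = 3.5, f(m) = 5.625 (+); new bracket [3.5, 7]
m = 5.25, f(m) = -3.453125 (−); new bracket [3.5, 5.25]
m = 4.375, f(m) = 5.009766 (+); new bracket [4.375, 5.25]
m = 4.8125, f(m) = 2.0105 (+); new bracket [4.8125, 5.25]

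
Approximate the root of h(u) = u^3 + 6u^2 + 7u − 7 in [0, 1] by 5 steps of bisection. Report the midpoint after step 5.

0.65625

midpoint 0.5: h = -1.875 < 0 → [0.5, 1]
midpoint 0.75: h = 2.046875 > 0 → [0.5, 0.75]
midpoint 0.625: h = -0.037109 < 0 → [0.625, 0.75]
midpoint 0.6875: h = 0.9734 > 0 → [0.625, 0.6875]
midpoint 0.65625: h = 0.4604 > 0 → [0.625, 0.65625]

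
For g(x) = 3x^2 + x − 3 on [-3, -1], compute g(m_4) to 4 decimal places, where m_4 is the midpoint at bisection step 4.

-0.3281

x = -2 gives g = 7, positive; keep [-2, -1]
x = -1.5 gives g = 2.25, positive; keep [-1.5, -1]
x = -1.25 gives g = 0.4375, positive; keep [-1.25, -1]
x = -1.125 gives g = -0.3281, negative; keep [-1.25, -1.125]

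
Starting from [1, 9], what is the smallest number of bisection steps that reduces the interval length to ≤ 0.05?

8

Width after n steps is 8/2^n. Need 2^n ≥ 8/0.05 = 160.
2^7 = 128 < 160 ≤ 2^8 = 256, so n = 8.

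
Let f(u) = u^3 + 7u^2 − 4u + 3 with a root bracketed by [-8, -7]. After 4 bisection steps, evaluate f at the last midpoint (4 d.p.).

m = -7.5, f(m) = 4.875 (+); new bracket [-8, -7.5]
m = -7.75, f(m) = -11.046875 (−); new bracket [-7.75, -7.5]
m = -7.625, f(m) = -2.837891 (−); new bracket [-7.625, -7.5]
m = -7.5625, f(m) = 1.0798 (+); new bracket [-7.625, -7.5625]

1.0798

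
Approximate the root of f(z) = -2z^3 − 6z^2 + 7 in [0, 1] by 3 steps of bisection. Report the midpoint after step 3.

0.875

f(0.5) = 5.25 > 0, so the root lies in [0.5, 1]
f(0.75) = 2.78125 > 0, so the root lies in [0.75, 1]
f(0.875) = 1.066406 > 0, so the root lies in [0.875, 1]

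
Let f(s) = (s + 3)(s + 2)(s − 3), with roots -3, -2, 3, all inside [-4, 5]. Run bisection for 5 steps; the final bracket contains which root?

3

f(0.5) = -21.875 < 0, so the root lies in [0.5, 5]
f(2.75) = -6.828125 < 0, so the root lies in [2.75, 5]
f(3.875) = 35.341797 > 0, so the root lies in [2.75, 3.875]
f(3.3125) = 10.4797 > 0, so the root lies in [2.75, 3.3125]
f(3.03125) = 0.9483 > 0, so the root lies in [2.75, 3.03125]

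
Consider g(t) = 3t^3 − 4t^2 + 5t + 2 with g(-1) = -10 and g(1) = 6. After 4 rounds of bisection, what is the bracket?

midpoint 0: g = 2 > 0 → [-1, 0]
midpoint -0.5: g = -1.875 < 0 → [-0.5, 0]
midpoint -0.25: g = 0.453125 > 0 → [-0.5, -0.25]
midpoint -0.375: g = -0.5957 < 0 → [-0.375, -0.25]

[-0.375, -0.25]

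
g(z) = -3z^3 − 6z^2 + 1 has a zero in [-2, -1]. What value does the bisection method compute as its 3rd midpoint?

z = -1.5 gives g = -2.375, negative; keep [-2, -1.5]
z = -1.75 gives g = -1.296875, negative; keep [-2, -1.75]
z = -1.875 gives g = -0.318359, negative; keep [-2, -1.875]

-1.875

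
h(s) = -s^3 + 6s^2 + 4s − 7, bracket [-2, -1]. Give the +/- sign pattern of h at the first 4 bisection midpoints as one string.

h(-1.5) = 3.875 > 0, so the root lies in [-1.5, -1]
h(-1.25) = -0.671875 < 0, so the root lies in [-1.5, -1.25]
h(-1.375) = 1.443359 > 0, so the root lies in [-1.375, -1.25]
h(-1.3125) = 0.3469 > 0, so the root lies in [-1.3125, -1.25]

+-++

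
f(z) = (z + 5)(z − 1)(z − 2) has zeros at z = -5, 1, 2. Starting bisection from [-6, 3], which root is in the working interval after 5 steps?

m = -1.5, f(m) = 30.625 (+); new bracket [-6, -1.5]
m = -3.75, f(m) = 34.140625 (+); new bracket [-6, -3.75]
m = -4.875, f(m) = 5.048828 (+); new bracket [-6, -4.875]
m = -5.4375, f(m) = -20.947 (−); new bracket [-5.4375, -4.875]
m = -5.15625, f(m) = -6.8837 (−); new bracket [-5.15625, -4.875]

-5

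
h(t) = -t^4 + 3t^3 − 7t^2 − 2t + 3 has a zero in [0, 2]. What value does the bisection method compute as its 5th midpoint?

t = 1 gives h = -4, negative; keep [0, 1]
t = 0.5 gives h = 0.5625, positive; keep [0.5, 1]
t = 0.75 gives h = -1.488281, negative; keep [0.5, 0.75]
t = 0.625 gives h = -0.4045, negative; keep [0.5, 0.625]
t = 0.5625 gives h = 0.094, positive; keep [0.5625, 0.625]

0.5625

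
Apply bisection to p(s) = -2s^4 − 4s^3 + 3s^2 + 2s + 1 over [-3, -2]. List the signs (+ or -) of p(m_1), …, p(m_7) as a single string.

s = -2.5 gives p = -0.875, negative; keep [-2.5, -2]
s = -2.25 gives p = 5.992188, positive; keep [-2.5, -2.25]
s = -2.375 gives p = 3.124512, positive; keep [-2.5, -2.375]
s = -2.4375 gives p = 1.2773, positive; keep [-2.5, -2.4375]
s = -2.46875 gives p = 0.2407, positive; keep [-2.5, -2.46875]
s = -2.484375 gives p = -0.3071, negative; keep [-2.484375, -2.46875]
s = -2.4765625 gives p = -0.0307, negative; keep [-2.4765625, -2.46875]

-++++--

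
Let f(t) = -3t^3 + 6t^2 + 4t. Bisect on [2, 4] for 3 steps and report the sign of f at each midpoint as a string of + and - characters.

m = 3, f(m) = -15 (−); new bracket [2, 3]
m = 2.5, f(m) = 0.625 (+); new bracket [2.5, 3]
m = 2.75, f(m) = -6.015625 (−); new bracket [2.5, 2.75]

-+-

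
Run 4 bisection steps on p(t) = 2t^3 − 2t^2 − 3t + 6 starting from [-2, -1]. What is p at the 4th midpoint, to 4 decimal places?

0.2388

m = -1.5, p(m) = -0.75 (−); new bracket [-1.5, -1]
m = -1.25, p(m) = 2.71875 (+); new bracket [-1.5, -1.25]
m = -1.375, p(m) = 1.144531 (+); new bracket [-1.5, -1.375]
m = -1.4375, p(m) = 0.2388 (+); new bracket [-1.5, -1.4375]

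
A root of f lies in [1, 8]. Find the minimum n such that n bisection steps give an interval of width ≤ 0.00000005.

Width after n steps is 7/2^n. Need 2^n ≥ 7/0.00000005 = 140000000.
2^27 = 134217728 < 140000000 ≤ 2^28 = 268435456, so n = 28.

28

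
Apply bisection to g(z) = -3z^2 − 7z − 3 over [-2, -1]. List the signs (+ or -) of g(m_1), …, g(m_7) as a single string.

++---+-

midpoint -1.5: g = 0.75 > 0 → [-2, -1.5]
midpoint -1.75: g = 0.0625 > 0 → [-2, -1.75]
midpoint -1.875: g = -0.421875 < 0 → [-1.875, -1.75]
midpoint -1.8125: g = -0.168 < 0 → [-1.8125, -1.75]
midpoint -1.78125: g = -0.0498 < 0 → [-1.78125, -1.75]
midpoint -1.765625: g = 0.0071 > 0 → [-1.78125, -1.765625]
midpoint -1.7734375: g = -0.0212 < 0 → [-1.7734375, -1.765625]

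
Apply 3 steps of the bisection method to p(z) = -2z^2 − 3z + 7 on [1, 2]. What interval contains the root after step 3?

[1.25, 1.375]

p(1.5) = -2 < 0, so the root lies in [1, 1.5]
p(1.25) = 0.125 > 0, so the root lies in [1.25, 1.5]
p(1.375) = -0.90625 < 0, so the root lies in [1.25, 1.375]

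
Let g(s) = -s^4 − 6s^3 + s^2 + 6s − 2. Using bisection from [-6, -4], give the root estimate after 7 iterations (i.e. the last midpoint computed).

-5.984375

s = -5 gives g = 118, positive; keep [-6, -5]
s = -5.5 gives g = 78.4375, positive; keep [-6, -5.5]
s = -5.75 gives g = 44.089844, positive; keep [-6, -5.75]
s = -5.875 gives g = 22.613, positive; keep [-6, -5.875]
s = -5.9375 gives g = 10.7114, positive; keep [-6, -5.9375]
s = -5.96875 gives g = 4.4586, positive; keep [-6, -5.96875]
s = -5.984375 gives g = 1.2552, positive; keep [-6, -5.984375]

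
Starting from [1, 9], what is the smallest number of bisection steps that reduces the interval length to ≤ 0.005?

11

Width after n steps is 8/2^n. Need 2^n ≥ 8/0.005 = 1600.
2^10 = 1024 < 1600 ≤ 2^11 = 2048, so n = 11.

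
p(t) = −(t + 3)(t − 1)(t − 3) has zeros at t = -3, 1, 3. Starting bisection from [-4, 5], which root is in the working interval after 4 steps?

p(0.5) = -4.375 < 0, so the root lies in [-4, 0.5]
p(-1.75) = -16.328125 < 0, so the root lies in [-4, -1.75]
p(-2.875) = -2.845703 < 0, so the root lies in [-4, -2.875]
p(-3.4375) = 12.4978 > 0, so the root lies in [-3.4375, -2.875]

-3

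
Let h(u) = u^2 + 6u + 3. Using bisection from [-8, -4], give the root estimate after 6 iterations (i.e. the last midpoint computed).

m = -6, h(m) = 3 (+); new bracket [-6, -4]
m = -5, h(m) = -2 (−); new bracket [-6, -5]
m = -5.5, h(m) = 0.25 (+); new bracket [-5.5, -5]
m = -5.25, h(m) = -0.9375 (−); new bracket [-5.5, -5.25]
m = -5.375, h(m) = -0.3594 (−); new bracket [-5.5, -5.375]
m = -5.4375, h(m) = -0.0586 (−); new bracket [-5.5, -5.4375]

-5.4375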